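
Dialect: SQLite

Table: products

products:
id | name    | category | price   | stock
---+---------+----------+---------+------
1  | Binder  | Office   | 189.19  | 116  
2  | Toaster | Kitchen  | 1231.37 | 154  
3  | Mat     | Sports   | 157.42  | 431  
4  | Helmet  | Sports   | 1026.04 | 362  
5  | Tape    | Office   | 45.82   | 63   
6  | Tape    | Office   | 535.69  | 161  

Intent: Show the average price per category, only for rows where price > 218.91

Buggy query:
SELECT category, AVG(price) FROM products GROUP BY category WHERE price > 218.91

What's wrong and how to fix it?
Bug: Row-level WHERE must come before GROUP BY in the clause order

Fix: Place WHERE between FROM and GROUP BY

Corrected query:
SELECT category, AVG(price) FROM products WHERE price > 218.91 GROUP BY category

Result:
category | AVG(price)
---------+-----------
Kitchen  | 1231.37   
Office   | 535.69    
Sports   | 1026.04   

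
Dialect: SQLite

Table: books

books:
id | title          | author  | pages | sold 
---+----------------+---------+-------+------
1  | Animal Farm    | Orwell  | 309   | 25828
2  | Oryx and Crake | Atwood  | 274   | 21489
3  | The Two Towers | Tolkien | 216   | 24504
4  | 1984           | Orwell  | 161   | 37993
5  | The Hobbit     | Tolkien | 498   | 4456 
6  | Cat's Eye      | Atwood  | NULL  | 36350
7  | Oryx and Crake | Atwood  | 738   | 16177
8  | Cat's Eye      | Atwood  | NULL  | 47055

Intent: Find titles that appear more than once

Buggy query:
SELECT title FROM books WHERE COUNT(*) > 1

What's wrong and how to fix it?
Bug: WHERE can't reference COUNT(*); aggregates are computed after WHERE

Fix: GROUP BY title, then filter groups with HAVING COUNT(*) > 1

Corrected query:
SELECT title FROM books GROUP BY title HAVING COUNT(*) > 1

Result:
title         
--------------
Cat's Eye     
Oryx and Crake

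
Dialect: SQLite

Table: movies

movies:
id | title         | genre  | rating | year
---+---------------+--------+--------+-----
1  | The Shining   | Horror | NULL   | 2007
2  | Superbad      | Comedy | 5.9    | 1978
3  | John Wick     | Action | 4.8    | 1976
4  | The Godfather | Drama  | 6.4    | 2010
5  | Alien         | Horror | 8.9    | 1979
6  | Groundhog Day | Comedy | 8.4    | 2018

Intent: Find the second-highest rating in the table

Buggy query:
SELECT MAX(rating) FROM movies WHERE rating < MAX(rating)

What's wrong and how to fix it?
Bug: MAX(rating) on the right of the comparison is an aggregate-in-WHERE error

Fix: Put the inner MAX in a scalar subquery

Corrected query:
SELECT MAX(rating) FROM movies WHERE rating < (SELECT MAX(rating) FROM movies)

Result:
MAX(rating)
-----------
8.4        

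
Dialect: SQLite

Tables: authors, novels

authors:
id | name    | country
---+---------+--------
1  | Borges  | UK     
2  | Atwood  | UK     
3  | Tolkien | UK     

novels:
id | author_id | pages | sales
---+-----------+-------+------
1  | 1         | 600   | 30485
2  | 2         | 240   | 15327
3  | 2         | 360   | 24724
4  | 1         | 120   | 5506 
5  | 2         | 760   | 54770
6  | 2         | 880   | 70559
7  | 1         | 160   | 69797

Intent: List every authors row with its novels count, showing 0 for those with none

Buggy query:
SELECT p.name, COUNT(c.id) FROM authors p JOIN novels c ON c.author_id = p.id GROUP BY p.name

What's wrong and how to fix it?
Bug: INNER JOIN drops authors rows that have no matching novels rows

Fix: Use LEFT JOIN so parents without children still appear (COUNT(c.id) gives 0)

Corrected query:
SELECT p.name, COUNT(c.id) FROM authors p LEFT JOIN novels c ON c.author_id = p.id GROUP BY p.name

Result:
name    | COUNT(c.id)
--------+------------
Atwood  | 4          
Borges  | 3          
Tolkien | 0          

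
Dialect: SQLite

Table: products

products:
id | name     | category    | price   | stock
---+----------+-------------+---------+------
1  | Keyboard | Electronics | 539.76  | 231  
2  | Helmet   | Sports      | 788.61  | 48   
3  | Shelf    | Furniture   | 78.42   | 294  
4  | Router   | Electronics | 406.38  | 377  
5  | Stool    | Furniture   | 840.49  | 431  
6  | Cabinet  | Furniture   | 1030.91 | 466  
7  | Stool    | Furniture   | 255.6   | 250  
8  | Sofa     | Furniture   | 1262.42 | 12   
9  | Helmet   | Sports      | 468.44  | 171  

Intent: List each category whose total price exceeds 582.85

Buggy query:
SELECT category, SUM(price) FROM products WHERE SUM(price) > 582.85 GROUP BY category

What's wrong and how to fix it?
Bug: Aggregate functions cannot appear in a WHERE clause

Fix: Use HAVING (which filters groups after aggregation) instead of WHERE

Corrected query:
SELECT category, SUM(price) FROM products GROUP BY category HAVING SUM(price) > 582.85

Result:
category    | SUM(price)
------------+-----------
Electronics | 946.14    
Furniture   | 3467.84   
Sports      | 1257.05   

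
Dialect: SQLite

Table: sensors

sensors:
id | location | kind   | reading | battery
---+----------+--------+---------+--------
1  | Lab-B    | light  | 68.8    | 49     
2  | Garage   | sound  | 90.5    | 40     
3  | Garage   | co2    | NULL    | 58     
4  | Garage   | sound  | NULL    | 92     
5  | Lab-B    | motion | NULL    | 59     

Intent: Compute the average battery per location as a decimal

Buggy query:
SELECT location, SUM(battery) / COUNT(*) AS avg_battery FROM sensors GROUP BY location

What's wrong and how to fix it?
Bug: Both operands are integers, so '/' performs integer division and truncates

Fix: Cast one side to REAL so the division keeps the fractional part

Corrected query:
SELECT location, SUM(battery) * 1.0 / COUNT(*) AS avg_battery FROM sensors GROUP BY location

Result:
location | avg_battery
---------+------------
Garage   | 63.333333  
Lab-B    | 54         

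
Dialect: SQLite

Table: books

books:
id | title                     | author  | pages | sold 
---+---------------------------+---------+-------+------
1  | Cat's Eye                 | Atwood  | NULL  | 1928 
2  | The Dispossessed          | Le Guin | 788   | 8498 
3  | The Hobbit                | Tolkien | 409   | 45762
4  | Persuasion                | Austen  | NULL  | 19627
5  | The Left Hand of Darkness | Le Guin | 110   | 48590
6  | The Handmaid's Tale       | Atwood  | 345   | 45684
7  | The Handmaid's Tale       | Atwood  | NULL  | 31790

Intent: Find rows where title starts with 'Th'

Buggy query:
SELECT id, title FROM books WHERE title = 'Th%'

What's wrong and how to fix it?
Bug: Wildcards only work with LIKE; '=' treats '%' as a literal character

Fix: Use LIKE for wildcard pattern matching

Corrected query:
SELECT id, title FROM books WHERE title LIKE 'Th%'

Result:
id | title                    
---+--------------------------
2  | The Dispossessed         
3  | The Hobbit               
5  | The Left Hand of Darkness
6  | The Handmaid's Tale      
7  | The Handmaid's Tale      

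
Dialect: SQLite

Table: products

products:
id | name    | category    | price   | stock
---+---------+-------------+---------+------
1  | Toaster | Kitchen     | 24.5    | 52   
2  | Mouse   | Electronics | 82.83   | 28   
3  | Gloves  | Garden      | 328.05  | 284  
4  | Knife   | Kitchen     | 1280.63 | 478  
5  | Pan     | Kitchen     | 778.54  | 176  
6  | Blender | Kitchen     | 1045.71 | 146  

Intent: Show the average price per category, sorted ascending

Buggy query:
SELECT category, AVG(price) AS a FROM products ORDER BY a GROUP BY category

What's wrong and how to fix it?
Bug: GROUP BY must precede ORDER BY

Fix: Move ORDER BY to the end, after GROUP BY

Corrected query:
SELECT category, AVG(price) AS a FROM products GROUP BY category ORDER BY a

Result:
category    | a      
------------+--------
Electronics | 82.83  
Garden      | 328.05 
Kitchen     | 782.345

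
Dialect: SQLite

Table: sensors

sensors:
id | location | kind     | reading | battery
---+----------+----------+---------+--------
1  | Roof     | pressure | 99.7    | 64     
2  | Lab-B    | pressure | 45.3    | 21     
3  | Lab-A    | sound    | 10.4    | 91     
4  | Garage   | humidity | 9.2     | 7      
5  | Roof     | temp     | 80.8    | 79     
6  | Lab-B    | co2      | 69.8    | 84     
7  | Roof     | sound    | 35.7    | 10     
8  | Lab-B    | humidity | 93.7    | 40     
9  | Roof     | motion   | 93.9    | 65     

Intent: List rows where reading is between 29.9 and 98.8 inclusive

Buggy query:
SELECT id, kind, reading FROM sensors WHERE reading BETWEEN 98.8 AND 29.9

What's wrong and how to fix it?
Bug: BETWEEN expects the lower bound first; with 98.8 AND 29.9 the range is empty

Fix: Write BETWEEN 29.9 AND 98.8

Corrected query:
SELECT id, kind, reading FROM sensors WHERE reading BETWEEN 29.9 AND 98.8

Result:
id | kind     | reading
---+----------+--------
2  | pressure | 45.3   
5  | temp     | 80.8   
6  | co2      | 69.8   
7  | sound    | 35.7   
8  | humidity | 93.7   
9  | motion   | 93.9   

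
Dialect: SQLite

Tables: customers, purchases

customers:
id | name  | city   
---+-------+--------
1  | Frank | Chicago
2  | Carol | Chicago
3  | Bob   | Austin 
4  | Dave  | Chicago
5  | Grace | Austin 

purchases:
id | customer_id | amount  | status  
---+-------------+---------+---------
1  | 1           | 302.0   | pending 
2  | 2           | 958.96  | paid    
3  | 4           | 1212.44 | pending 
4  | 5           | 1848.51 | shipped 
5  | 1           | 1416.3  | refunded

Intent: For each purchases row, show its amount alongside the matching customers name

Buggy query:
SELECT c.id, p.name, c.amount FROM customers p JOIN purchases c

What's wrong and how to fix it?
Bug: Missing join condition: each purchases row is matched to all customers rows instead of just its own

Fix: Add ON c.customer_id = p.id to the JOIN

Corrected query:
SELECT c.id, p.name, c.amount FROM customers p JOIN purchases c ON c.customer_id = p.id

Result:
id | name  | amount 
---+-------+--------
1  | Frank | 302    
2  | Carol | 958.96 
3  | Dave  | 1212.44
4  | Grace | 1848.51
5  | Frank | 1416.3 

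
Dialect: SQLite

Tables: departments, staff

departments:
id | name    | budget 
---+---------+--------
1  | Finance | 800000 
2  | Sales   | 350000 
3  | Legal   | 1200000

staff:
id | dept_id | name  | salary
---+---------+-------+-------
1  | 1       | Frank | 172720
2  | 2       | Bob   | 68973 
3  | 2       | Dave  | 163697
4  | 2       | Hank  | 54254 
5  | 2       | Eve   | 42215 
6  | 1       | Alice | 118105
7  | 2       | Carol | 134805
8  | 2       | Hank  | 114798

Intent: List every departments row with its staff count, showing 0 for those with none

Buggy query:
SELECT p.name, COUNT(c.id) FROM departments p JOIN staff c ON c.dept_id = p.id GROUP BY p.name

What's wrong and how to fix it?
Bug: INNER JOIN drops departments rows that have no matching staff rows

Fix: Use LEFT JOIN so parents without children still appear (COUNT(c.id) gives 0)

Corrected query:
SELECT p.name, COUNT(c.id) FROM departments p LEFT JOIN staff c ON c.dept_id = p.id GROUP BY p.name

Result:
name    | COUNT(c.id)
--------+------------
Finance | 2          
Legal   | 0          
Sales   | 6          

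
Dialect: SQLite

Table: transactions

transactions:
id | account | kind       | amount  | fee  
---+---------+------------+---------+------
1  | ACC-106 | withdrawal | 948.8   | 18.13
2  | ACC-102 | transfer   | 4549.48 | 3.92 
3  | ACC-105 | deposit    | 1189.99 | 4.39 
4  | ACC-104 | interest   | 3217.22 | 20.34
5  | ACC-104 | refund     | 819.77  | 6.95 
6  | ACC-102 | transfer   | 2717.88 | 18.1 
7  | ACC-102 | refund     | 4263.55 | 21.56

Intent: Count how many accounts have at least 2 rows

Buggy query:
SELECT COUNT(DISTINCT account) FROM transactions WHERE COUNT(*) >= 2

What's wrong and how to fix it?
Bug: COUNT(*) cannot appear in WHERE; the per-group count doesn't exist yet

Fix: Group first with HAVING COUNT(*) >= 2, then COUNT the resulting groups

Corrected query:
SELECT COUNT(*) FROM (SELECT account FROM transactions GROUP BY account HAVING COUNT(*) >= 2)

Result:
COUNT(*)
--------
2       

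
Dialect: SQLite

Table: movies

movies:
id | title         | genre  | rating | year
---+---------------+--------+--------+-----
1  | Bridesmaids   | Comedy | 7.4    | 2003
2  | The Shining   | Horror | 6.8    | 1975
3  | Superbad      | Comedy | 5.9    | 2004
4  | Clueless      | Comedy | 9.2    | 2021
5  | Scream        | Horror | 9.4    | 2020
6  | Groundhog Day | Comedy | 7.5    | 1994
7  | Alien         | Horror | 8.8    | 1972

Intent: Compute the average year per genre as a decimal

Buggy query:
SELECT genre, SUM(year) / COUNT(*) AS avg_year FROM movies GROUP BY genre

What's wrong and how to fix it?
Bug: Both operands are integers, so '/' performs integer division and truncates

Fix: Cast one side to REAL so the division keeps the fractional part

Corrected query:
SELECT genre, SUM(year) * 1.0 / COUNT(*) AS avg_year FROM movies GROUP BY genre

Result:
genre  | avg_year
-------+---------
Comedy | 2005.5  
Horror | 1989    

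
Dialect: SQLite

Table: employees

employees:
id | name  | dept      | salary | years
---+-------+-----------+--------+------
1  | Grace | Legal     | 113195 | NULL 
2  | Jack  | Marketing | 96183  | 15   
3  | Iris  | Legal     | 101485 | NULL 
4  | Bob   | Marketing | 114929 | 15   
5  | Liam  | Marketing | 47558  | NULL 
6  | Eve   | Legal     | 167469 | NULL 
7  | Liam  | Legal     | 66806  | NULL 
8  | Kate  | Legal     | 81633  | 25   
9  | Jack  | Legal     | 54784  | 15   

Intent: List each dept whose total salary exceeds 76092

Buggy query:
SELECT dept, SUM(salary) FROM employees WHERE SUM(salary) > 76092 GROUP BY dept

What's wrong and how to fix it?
Bug: SUM(salary) is an aggregate, but WHERE filters rows before aggregation

Fix: Use HAVING (which filters groups after aggregation) instead of WHERE

Corrected query:
SELECT dept, SUM(salary) FROM employees GROUP BY dept HAVING SUM(salary) > 76092

Result:
dept      | SUM(salary)
----------+------------
Legal     | 585372     
Marketing | 258670     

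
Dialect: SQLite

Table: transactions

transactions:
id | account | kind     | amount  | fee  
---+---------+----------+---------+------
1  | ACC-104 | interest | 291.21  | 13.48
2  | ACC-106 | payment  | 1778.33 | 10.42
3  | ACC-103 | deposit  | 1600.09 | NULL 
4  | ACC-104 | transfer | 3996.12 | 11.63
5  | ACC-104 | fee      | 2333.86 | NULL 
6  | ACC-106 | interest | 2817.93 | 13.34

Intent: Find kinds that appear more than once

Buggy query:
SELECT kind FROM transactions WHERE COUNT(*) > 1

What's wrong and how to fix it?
Bug: COUNT(*) is an aggregate and cannot be used in WHERE

Fix: GROUP BY kind, then filter groups with HAVING COUNT(*) > 1

Corrected query:
SELECT kind FROM transactions GROUP BY kind HAVING COUNT(*) > 1

Result:
kind    
--------
interest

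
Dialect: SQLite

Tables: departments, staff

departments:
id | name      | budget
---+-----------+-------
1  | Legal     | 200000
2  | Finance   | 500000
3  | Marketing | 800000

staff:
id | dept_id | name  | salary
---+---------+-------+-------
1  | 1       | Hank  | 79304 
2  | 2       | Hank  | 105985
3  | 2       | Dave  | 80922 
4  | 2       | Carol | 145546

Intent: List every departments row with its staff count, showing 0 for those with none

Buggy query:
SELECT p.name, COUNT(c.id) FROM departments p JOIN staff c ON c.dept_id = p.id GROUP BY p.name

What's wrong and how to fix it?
Bug: INNER JOIN drops departments rows that have no matching staff rows

Fix: Switch to LEFT JOIN to retain unmatched parent rows

Corrected query:
SELECT p.name, COUNT(c.id) FROM departments p LEFT JOIN staff c ON c.dept_id = p.id GROUP BY p.name

Result:
name      | COUNT(c.id)
----------+------------
Finance   | 3          
Legal     | 1          
Marketing | 0          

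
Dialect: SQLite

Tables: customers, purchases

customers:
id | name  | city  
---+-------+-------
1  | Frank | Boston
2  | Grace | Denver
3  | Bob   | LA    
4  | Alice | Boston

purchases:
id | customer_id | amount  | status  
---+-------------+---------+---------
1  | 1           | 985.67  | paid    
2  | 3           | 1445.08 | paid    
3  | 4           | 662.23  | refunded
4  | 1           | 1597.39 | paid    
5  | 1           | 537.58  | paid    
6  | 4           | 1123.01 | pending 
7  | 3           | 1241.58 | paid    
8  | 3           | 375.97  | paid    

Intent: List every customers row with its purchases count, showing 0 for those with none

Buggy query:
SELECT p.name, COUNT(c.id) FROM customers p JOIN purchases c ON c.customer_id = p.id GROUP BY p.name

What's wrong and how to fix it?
Bug: INNER JOIN drops customers rows that have no matching purchases rows

Fix: Use LEFT JOIN so parents without children still appear (COUNT(c.id) gives 0)

Corrected query:
SELECT p.name, COUNT(c.id) FROM customers p LEFT JOIN purchases c ON c.customer_id = p.id GROUP BY p.name

Result:
name  | COUNT(c.id)
------+------------
Alice | 2          
Bob   | 3          
Frank | 3          
Grace | 0          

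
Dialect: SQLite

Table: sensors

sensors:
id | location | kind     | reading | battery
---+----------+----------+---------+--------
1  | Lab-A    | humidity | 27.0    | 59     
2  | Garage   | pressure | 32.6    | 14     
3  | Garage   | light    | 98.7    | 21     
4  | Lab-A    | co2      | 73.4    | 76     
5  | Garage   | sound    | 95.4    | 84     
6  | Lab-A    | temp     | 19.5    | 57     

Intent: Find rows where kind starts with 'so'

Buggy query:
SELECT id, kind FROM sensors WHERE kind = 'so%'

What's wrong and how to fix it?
Bug: '=' compares the literal string including the % character; pattern matching needs LIKE

Fix: Use LIKE for wildcard pattern matching

Corrected query:
SELECT id, kind FROM sensors WHERE kind LIKE 'so%'

Result:
id | kind 
---+------
5  | sound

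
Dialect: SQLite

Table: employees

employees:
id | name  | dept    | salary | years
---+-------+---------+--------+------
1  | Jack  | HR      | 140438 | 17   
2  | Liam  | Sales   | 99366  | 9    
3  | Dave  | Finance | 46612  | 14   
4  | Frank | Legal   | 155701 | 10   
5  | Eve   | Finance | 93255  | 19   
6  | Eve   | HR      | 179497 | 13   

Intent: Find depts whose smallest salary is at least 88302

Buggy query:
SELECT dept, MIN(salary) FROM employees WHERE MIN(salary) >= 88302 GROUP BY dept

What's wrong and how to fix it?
Bug: Aggregates like MIN are computed per group after WHERE runs

Fix: Use HAVING for the per-group MIN condition

Corrected query:
SELECT dept, MIN(salary) FROM employees GROUP BY dept HAVING MIN(salary) >= 88302

Result:
dept  | MIN(salary)
------+------------
HR    | 140438     
Legal | 155701     
Sales | 99366      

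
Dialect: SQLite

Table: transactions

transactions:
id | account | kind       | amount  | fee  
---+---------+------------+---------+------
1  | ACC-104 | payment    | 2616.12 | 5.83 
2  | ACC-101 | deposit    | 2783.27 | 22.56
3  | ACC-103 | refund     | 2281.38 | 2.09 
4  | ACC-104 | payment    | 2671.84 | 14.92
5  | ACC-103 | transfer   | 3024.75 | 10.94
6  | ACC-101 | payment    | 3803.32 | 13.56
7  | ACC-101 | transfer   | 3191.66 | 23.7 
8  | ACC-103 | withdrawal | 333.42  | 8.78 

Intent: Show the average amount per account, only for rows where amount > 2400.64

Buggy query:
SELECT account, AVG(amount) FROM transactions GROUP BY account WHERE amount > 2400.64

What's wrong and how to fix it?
Bug: Row-level WHERE must come before GROUP BY in the clause order

Fix: Place WHERE between FROM and GROUP BY

Corrected query:
SELECT account, AVG(amount) FROM transactions WHERE amount > 2400.64 GROUP BY account

Result:
account | AVG(amount)
--------+------------
ACC-101 | 3259.416667
ACC-103 | 3024.75    
ACC-104 | 2643.98    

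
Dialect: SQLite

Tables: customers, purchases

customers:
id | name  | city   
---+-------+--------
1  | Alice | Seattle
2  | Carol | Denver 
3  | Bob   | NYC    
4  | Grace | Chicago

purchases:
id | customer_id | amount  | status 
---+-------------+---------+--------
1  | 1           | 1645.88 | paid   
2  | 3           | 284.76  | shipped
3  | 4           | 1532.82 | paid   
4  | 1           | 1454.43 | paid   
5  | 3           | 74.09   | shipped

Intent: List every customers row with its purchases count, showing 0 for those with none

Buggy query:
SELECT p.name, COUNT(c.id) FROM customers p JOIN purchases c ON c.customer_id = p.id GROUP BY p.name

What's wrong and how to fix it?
Bug: INNER JOIN drops customers rows that have no matching purchases rows

Fix: Use LEFT JOIN so parents without children still appear (COUNT(c.id) gives 0)

Corrected query:
SELECT p.name, COUNT(c.id) FROM customers p LEFT JOIN purchases c ON c.customer_id = p.id GROUP BY p.name

Result:
name  | COUNT(c.id)
------+------------
Alice | 2          
Bob   | 2          
Carol | 0          
Grace | 1          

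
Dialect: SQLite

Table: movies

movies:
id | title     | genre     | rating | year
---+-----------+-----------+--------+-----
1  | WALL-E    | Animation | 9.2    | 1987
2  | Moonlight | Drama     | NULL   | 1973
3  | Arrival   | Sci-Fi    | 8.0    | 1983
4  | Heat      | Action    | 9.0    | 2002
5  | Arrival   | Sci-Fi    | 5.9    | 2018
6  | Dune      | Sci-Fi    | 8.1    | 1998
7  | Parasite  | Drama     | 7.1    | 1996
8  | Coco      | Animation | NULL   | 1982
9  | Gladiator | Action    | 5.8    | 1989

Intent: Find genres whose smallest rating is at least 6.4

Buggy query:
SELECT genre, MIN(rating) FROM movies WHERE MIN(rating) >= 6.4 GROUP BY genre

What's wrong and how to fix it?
Bug: MIN() in WHERE is a misuse of aggregate

Fix: Use HAVING for the per-group MIN condition

Corrected query:
SELECT genre, MIN(rating) FROM movies GROUP BY genre HAVING MIN(rating) >= 6.4

Result:
genre     | MIN(rating)
----------+------------
Animation | 9.2        
Drama     | 7.1        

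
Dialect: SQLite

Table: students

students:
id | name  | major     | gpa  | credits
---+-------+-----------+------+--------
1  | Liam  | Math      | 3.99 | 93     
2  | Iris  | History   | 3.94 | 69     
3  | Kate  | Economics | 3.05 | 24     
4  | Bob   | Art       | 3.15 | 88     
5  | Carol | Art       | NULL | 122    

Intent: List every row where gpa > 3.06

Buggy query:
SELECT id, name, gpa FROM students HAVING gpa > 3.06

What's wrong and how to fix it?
Bug: HAVING filters the output of aggregation, but this query has no GROUP BY and no aggregate functions, so SQLite rejects it (HAVING clause on a non-aggregate query); the condition here is per row

Fix: Replace HAVING with WHERE since the condition applies to individual rows

Corrected query:
SELECT id, name, gpa FROM students WHERE gpa > 3.06

Result:
id | name | gpa 
---+------+-----
1  | Liam | 3.99
2  | Iris | 3.94
4  | Bob  | 3.15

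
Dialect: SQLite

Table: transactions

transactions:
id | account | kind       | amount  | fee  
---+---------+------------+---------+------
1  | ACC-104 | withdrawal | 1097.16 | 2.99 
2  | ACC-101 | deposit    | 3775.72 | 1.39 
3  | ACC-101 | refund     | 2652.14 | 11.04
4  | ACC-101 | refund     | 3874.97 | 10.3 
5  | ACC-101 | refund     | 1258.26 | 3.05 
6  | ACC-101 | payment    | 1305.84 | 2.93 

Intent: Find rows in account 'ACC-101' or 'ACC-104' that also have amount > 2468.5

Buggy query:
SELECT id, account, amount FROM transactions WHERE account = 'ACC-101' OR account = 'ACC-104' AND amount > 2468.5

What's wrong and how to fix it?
Bug: Without parentheses, AND is evaluated before OR, so the amount filter only applies to the 'ACC-104' branch

Fix: Group the OR with parentheses (or use IN), then AND the threshold

Corrected query:
SELECT id, account, amount FROM transactions WHERE (account = 'ACC-101' OR account = 'ACC-104') AND amount > 2468.5

Result:
id | account | amount 
---+---------+--------
2  | ACC-101 | 3775.72
3  | ACC-101 | 2652.14
4  | ACC-101 | 3874.97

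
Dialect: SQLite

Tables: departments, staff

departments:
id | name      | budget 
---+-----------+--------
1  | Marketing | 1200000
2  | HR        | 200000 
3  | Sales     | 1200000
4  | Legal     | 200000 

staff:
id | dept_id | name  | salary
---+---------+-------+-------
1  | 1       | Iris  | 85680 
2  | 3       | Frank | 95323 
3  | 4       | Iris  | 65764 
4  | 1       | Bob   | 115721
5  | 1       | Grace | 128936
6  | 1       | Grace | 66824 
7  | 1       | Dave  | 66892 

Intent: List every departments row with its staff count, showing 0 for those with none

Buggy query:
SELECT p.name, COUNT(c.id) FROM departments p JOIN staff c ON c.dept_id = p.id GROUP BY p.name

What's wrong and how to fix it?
Bug: An inner join excludes parents with zero children

Fix: Switch to LEFT JOIN to retain unmatched parent rows

Corrected query:
SELECT p.name, COUNT(c.id) FROM departments p LEFT JOIN staff c ON c.dept_id = p.id GROUP BY p.name

Result:
name      | COUNT(c.id)
----------+------------
HR        | 0          
Legal     | 1          
Marketing | 5          
Sales     | 1          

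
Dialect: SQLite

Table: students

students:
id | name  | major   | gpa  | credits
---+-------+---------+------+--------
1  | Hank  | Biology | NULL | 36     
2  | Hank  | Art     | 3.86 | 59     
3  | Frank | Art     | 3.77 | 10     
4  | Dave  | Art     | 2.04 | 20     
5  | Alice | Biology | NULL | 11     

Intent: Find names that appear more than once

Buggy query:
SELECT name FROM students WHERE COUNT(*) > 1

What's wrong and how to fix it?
Bug: COUNT(*) is an aggregate and cannot be used in WHERE

Fix: GROUP BY name, then filter groups with HAVING COUNT(*) > 1

Corrected query:
SELECT name FROM students GROUP BY name HAVING COUNT(*) > 1

Result:
name
----
Hank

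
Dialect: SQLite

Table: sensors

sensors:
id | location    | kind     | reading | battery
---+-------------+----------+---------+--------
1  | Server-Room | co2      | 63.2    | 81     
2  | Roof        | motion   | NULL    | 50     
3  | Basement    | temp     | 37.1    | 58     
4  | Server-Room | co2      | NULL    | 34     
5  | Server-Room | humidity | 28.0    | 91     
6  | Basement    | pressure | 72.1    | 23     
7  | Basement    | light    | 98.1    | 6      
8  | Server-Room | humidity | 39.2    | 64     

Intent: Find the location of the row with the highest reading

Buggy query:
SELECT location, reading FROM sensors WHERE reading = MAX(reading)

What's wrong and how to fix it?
Bug: MAX(reading) is an aggregate and cannot be used directly in WHERE

Fix: Use a subquery: WHERE reading = (SELECT MAX(reading) FROM sensors)

Corrected query:
SELECT location, reading FROM sensors WHERE reading = (SELECT MAX(reading) FROM sensors)

Result:
location | reading
---------+--------
Basement | 98.1   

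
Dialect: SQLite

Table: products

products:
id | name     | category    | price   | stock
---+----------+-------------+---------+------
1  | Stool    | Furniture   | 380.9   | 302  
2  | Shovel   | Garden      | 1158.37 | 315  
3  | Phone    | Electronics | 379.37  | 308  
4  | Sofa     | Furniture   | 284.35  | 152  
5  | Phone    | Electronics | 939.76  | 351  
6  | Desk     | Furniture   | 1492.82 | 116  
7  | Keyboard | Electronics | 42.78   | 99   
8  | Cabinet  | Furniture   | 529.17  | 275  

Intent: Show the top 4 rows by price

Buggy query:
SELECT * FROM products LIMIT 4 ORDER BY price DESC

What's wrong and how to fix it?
Bug: ORDER BY cannot follow LIMIT; LIMIT is the final clause

Fix: Swap the clauses: ORDER BY first, then LIMIT

Corrected query:
SELECT * FROM products ORDER BY price DESC LIMIT 4

Result:
id | name    | category    | price   | stock
---+---------+-------------+---------+------
6  | Desk    | Furniture   | 1492.82 | 116  
2  | Shovel  | Garden      | 1158.37 | 315  
5  | Phone   | Electronics | 939.76  | 351  
8  | Cabinet | Furniture   | 529.17  | 275  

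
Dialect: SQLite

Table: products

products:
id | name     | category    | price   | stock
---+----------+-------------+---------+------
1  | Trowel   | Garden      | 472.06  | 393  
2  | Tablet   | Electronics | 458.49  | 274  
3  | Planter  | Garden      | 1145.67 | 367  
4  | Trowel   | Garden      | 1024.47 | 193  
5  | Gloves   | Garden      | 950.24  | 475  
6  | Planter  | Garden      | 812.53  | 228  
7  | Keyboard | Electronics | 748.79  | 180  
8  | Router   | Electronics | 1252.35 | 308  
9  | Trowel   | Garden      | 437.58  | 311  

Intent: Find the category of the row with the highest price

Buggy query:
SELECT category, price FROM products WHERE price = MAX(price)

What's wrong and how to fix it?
Bug: MAX(price) is an aggregate and cannot be used directly in WHERE

Fix: Wrap MAX in a scalar subquery so WHERE compares against a single value

Corrected query:
SELECT category, price FROM products WHERE price = (SELECT MAX(price) FROM products)

Result:
category    | price  
------------+--------
Electronics | 1252.35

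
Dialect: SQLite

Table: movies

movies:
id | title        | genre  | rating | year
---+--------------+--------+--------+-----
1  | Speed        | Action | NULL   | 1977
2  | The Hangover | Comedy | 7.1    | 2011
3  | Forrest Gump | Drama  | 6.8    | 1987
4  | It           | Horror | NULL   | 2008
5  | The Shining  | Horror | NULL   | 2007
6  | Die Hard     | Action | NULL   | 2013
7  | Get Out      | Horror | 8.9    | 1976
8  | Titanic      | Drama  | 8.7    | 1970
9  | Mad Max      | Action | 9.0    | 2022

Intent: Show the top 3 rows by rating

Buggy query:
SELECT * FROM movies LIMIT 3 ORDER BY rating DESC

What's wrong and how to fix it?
Bug: ORDER BY cannot follow LIMIT; LIMIT is the final clause

Fix: Swap the clauses: ORDER BY first, then LIMIT

Corrected query:
SELECT * FROM movies ORDER BY rating DESC LIMIT 3

Result:
id | title   | genre  | rating | year
---+---------+--------+--------+-----
9  | Mad Max | Action | 9      | 2022
7  | Get Out | Horror | 8.9    | 1976
8  | Titanic | Drama  | 8.7    | 1970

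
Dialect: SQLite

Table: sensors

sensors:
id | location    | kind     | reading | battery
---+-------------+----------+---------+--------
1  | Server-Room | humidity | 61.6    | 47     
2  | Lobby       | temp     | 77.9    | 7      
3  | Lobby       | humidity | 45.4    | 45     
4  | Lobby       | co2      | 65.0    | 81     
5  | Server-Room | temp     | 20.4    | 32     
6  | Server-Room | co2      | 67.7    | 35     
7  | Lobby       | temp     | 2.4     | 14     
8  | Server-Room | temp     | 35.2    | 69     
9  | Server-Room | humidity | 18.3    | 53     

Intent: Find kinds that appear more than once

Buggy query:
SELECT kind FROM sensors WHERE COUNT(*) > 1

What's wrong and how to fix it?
Bug: WHERE can't reference COUNT(*); aggregates are computed after WHERE

Fix: GROUP BY kind, then filter groups with HAVING COUNT(*) > 1

Corrected query:
SELECT kind FROM sensors GROUP BY kind HAVING COUNT(*) > 1

Result:
kind    
--------
co2     
humidity
temp    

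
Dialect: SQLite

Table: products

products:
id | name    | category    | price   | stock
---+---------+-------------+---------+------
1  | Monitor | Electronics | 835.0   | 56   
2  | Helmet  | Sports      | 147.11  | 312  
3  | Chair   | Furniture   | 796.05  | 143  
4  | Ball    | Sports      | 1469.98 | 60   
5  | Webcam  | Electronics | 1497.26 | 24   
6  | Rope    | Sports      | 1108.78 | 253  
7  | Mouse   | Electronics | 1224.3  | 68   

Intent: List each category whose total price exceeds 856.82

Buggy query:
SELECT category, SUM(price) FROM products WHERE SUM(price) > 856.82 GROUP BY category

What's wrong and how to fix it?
Bug: Aggregate functions cannot appear in a WHERE clause

Fix: Move the aggregate condition to a HAVING clause

Corrected query:
SELECT category, SUM(price) FROM products GROUP BY category HAVING SUM(price) > 856.82

Result:
category    | SUM(price)
------------+-----------
Electronics | 3556.56   
Sports      | 2725.87   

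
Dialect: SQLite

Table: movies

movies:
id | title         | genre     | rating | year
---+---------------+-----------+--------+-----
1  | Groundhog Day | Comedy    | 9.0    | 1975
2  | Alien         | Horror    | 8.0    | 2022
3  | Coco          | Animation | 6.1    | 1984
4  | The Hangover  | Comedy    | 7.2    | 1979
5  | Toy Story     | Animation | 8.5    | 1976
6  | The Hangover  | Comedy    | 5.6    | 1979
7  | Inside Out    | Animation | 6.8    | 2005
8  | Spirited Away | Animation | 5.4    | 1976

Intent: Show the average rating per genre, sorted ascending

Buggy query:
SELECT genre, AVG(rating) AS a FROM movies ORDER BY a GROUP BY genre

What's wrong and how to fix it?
Bug: GROUP BY must precede ORDER BY

Fix: Move ORDER BY to the end, after GROUP BY

Corrected query:
SELECT genre, AVG(rating) AS a FROM movies GROUP BY genre ORDER BY a

Result:
genre     | a       
----------+---------
Animation | 6.7     
Comedy    | 7.266667
Horror    | 8       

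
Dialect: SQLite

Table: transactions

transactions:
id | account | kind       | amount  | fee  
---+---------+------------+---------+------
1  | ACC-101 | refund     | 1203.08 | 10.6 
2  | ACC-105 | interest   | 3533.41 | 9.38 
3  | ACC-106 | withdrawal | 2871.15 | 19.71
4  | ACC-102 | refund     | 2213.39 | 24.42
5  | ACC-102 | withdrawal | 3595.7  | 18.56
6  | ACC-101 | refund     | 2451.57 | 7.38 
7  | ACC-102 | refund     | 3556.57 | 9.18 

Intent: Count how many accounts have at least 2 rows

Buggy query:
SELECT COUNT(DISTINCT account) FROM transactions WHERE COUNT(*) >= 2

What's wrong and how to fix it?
Bug: COUNT(*) cannot appear in WHERE; the per-group count doesn't exist yet

Fix: Group first with HAVING COUNT(*) >= 2, then COUNT the resulting groups

Corrected query:
SELECT COUNT(*) FROM (SELECT account FROM transactions GROUP BY account HAVING COUNT(*) >= 2)

Result:
COUNT(*)
--------
2       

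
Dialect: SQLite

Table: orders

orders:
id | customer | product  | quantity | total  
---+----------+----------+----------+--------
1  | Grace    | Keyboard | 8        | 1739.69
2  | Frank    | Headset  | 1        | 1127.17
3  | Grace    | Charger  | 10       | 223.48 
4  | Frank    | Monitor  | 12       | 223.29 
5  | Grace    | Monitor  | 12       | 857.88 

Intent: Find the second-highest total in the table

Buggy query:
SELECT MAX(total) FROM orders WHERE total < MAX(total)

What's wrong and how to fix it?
Bug: The inner MAX is an aggregate inside WHERE, which is not allowed

Fix: Compute the overall MAX in a subquery, then take MAX of rows below it

Corrected query:
SELECT MAX(total) FROM orders WHERE total < (SELECT MAX(total) FROM orders)

Result:
MAX(total)
----------
1127.17   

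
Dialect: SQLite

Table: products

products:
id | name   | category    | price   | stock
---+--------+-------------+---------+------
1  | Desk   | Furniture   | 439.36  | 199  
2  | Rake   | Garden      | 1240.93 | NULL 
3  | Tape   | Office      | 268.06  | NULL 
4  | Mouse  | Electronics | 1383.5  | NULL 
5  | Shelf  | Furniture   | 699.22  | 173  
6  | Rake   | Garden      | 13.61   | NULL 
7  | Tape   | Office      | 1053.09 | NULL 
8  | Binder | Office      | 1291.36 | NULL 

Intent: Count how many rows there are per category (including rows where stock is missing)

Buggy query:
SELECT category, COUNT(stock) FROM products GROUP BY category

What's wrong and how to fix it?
Bug: COUNT(column) counts non-NULL values only; rows with NULL stock aren't counted

Fix: Replace COUNT(stock) with COUNT(*)

Corrected query:
SELECT category, COUNT(*) FROM products GROUP BY category

Result:
category    | COUNT(*)
------------+---------
Electronics | 1       
Furniture   | 2       
Garden      | 2       
Office      | 3       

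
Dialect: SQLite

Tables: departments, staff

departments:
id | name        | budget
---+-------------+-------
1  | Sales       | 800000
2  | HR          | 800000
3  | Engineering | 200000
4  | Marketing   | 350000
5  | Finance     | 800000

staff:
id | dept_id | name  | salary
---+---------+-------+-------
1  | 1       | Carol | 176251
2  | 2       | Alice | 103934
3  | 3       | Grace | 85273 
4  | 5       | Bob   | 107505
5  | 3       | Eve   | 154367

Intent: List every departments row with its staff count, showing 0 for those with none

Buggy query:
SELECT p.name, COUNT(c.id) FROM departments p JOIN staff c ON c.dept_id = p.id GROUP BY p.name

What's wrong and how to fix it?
Bug: INNER JOIN drops departments rows that have no matching staff rows

Fix: Switch to LEFT JOIN to retain unmatched parent rows

Corrected query:
SELECT p.name, COUNT(c.id) FROM departments p LEFT JOIN staff c ON c.dept_id = p.id GROUP BY p.name

Result:
name        | COUNT(c.id)
------------+------------
Engineering | 2          
Finance     | 1          
HR          | 1          
Marketing   | 0          
Sales       | 1          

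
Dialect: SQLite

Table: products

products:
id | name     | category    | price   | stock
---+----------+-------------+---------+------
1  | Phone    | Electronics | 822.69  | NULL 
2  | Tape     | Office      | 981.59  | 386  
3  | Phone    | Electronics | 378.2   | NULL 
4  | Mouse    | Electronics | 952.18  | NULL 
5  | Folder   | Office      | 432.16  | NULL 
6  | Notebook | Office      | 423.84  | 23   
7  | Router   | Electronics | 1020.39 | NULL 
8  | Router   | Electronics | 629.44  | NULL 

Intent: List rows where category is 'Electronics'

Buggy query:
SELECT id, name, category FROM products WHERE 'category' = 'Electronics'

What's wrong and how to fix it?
Bug: 'category' in single quotes is a string literal, not the column; the comparison is literal-vs-literal and never true

Fix: Remove the quotes around the column name (or use double quotes for an identifier)

Corrected query:
SELECT id, name, category FROM products WHERE category = 'Electronics'

Result:
id | name   | category   
---+--------+------------
1  | Phone  | Electronics
3  | Phone  | Electronics
4  | Mouse  | Electronics
7  | Router | Electronics
8  | Router | Electronics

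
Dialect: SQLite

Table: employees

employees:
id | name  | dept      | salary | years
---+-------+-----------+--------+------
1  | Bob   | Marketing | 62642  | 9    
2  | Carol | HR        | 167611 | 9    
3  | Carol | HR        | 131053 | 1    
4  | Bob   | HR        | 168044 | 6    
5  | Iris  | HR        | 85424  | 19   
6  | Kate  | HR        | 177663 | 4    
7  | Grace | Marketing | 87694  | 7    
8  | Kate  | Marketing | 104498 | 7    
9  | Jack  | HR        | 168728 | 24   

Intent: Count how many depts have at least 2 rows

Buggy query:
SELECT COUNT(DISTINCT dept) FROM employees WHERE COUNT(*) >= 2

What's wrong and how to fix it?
Bug: COUNT(*) cannot appear in WHERE; the per-group count doesn't exist yet

Fix: Group first with HAVING COUNT(*) >= 2, then COUNT the resulting groups

Corrected query:
SELECT COUNT(*) FROM (SELECT dept FROM employees GROUP BY dept HAVING COUNT(*) >= 2)

Result:
COUNT(*)
--------
2       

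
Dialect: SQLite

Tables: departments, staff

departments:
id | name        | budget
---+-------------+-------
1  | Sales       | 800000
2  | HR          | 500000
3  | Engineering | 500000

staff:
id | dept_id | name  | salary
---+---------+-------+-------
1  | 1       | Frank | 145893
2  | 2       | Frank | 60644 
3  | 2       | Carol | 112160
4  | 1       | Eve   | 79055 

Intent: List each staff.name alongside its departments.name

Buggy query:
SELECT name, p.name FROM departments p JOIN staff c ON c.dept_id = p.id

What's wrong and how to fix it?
Bug: 'name' exists in both joined tables, so the database can't tell which one is meant

Fix: Prefix ambiguous columns with the table alias

Corrected query:
SELECT c.name, p.name FROM departments p JOIN staff c ON c.dept_id = p.id

Result:
name  | name 
------+------
Frank | Sales
Frank | HR   
Carol | HR   
Eve   | Sales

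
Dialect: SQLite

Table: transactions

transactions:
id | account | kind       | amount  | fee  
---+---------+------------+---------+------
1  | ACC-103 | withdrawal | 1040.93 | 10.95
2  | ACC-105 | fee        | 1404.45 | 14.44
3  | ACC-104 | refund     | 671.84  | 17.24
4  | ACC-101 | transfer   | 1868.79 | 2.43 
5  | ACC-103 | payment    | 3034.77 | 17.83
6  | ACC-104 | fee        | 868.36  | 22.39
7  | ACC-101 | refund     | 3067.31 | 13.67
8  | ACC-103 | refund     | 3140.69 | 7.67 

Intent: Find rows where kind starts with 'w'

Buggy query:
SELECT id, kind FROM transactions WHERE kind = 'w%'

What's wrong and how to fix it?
Bug: Wildcards only work with LIKE; '=' treats '%' as a literal character

Fix: Replace '=' with LIKE so 'w%' is treated as a pattern

Corrected query:
SELECT id, kind FROM transactions WHERE kind LIKE 'w%'

Result:
id | kind      
---+-----------
1  | withdrawal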